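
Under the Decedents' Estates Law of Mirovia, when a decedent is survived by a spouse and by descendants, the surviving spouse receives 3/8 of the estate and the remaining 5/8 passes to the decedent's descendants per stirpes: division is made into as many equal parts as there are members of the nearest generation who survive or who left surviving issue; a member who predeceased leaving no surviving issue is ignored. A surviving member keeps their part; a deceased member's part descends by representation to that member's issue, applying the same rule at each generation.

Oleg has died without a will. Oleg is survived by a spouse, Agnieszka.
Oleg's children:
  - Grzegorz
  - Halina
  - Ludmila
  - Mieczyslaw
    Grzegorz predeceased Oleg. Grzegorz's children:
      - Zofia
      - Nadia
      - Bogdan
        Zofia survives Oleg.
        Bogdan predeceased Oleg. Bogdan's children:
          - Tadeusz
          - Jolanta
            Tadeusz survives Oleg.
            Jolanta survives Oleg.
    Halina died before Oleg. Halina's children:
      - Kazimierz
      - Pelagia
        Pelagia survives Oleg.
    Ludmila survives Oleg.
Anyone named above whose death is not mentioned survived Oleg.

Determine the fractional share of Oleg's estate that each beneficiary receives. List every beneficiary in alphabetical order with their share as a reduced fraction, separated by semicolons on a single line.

Agnieszka 3/8; Jolanta 5/192; Kazimierz 5/64; Ludmila 5/32; Mieczyslaw 5/32; Nadia 5/96; Pelagia 5/64; Tadeusz 5/192; Zofia 5/96

Agnieszka, as surviving spouse, takes 3/8.
The remaining 5/8 passes to Oleg's descendants per stirpes.
The 5/8 is divided into 4 equal shares of 5/32 among Grzegorz, Halina, Ludmila, Mieczyslaw.
Grzegorz predeceased; the 5/32 allotted to Grzegorz's branch passes to Grzegorz's issue by representation.
The 5/32 is divided into 3 equal shares of 5/96 among Zofia, Nadia, Bogdan.
Zofia is living and takes 5/96.
Nadia is living and takes 5/96.
Bogdan predeceased; the 5/96 allotted to Bogdan's branch passes to Bogdan's issue by representation.
The 5/96 is divided into 2 equal shares of 5/192 among Tadeusz, Jolanta.
Tadeusz is living and takes 5/192.
Jolanta is living and takes 5/192.
Halina predeceased; the 5/32 allotted to Halina's branch passes to Halina's issue by representation.
The 5/32 is divided into 2 equal shares of 5/64 among Kazimierz, Pelagia.
Kazimierz is living and takes 5/64.
Pelagia is living and takes 5/64.
Ludmila is living and takes 5/32.
Mieczyslaw is living and takes 5/32.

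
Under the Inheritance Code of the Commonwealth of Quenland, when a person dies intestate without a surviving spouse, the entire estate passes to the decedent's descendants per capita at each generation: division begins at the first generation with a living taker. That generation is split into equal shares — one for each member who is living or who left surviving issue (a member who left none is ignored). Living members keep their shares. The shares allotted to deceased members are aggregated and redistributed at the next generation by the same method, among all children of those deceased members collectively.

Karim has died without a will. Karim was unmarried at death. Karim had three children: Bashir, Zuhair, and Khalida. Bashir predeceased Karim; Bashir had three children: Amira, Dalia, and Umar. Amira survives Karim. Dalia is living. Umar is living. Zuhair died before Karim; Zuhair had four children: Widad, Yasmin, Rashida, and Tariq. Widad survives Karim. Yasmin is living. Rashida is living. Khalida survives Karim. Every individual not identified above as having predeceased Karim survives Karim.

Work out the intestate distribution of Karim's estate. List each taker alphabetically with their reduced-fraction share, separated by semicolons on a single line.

Amira 2/21; Dalia 2/21; Khalida 1/3; Rashida 2/21; Tariq 2/21; Umar 2/21; Widad 2/21; Yasmin 2/21

There is no surviving spouse, so the entire estate passes to Karim's descendants per capita at each generation.
At generation 1 (Bashir, Zuhair, Khalida) there are 3 shares of (1)/3 = 1/3 each.
Living: Khalida — each takes 1/3.
Deceased: Bashir and Zuhair. Their combined 2/3 is pooled and carried to generation 2.
At generation 2 (Amira, Dalia, Umar, Widad, Yasmin, Rashida, Tariq) there are 7 shares of (2/3)/7 = 2/21 each.
Living: Amira, Dalia, Umar, Widad, Yasmin, Rashida, and Tariq — each takes 2/21.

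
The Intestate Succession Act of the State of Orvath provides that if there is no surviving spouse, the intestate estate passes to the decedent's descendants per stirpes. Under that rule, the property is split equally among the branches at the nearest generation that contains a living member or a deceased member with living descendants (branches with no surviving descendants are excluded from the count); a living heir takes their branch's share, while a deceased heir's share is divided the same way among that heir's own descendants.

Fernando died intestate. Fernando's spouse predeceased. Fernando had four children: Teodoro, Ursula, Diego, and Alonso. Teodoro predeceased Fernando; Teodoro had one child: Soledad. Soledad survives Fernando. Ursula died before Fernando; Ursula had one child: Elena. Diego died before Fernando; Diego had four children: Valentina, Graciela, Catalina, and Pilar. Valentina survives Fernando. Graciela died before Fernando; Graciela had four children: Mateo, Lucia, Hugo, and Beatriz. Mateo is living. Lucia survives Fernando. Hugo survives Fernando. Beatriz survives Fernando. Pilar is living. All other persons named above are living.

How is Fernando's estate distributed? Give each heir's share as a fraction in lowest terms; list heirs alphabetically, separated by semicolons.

There is no surviving spouse, so the entire estate passes to Fernando's descendants per stirpes.
The estate is divided into 4 equal shares of 1/4 among Teodoro, Ursula, Diego, Alonso.
Teodoro predeceased; the 1/4 allotted to Teodoro's branch passes to Teodoro's issue by representation.
Soledad is the sole taker at this level and receives the full 1/4.
Ursula predeceased; the 1/4 allotted to Ursula's branch passes to Ursula's issue by representation.
Elena is the sole taker at this level and receives the full 1/4.
Diego predeceased; the 1/4 allotted to Diego's branch passes to Diego's issue by representation.
The 1/4 is divided into 4 equal shares of 1/16 among Valentina, Graciela, Catalina, Pilar.
Valentina is living and takes 1/16.
Graciela predeceased; the 1/16 allotted to Graciela's branch passes to Graciela's issue by representation.
The 1/16 is divided into 4 equal shares of 1/64 among Mateo, Lucia, Hugo, Beatriz.
Mateo is living and takes 1/64.
Lucia is living and takes 1/64.
Hugo is living and takes 1/64.
Beatriz is living and takes 1/64.
Catalina is living and takes 1/16.
Pilar is living and takes 1/16.
Alonso is living and takes 1/4.

Alonso 1/4; Beatriz 1/64; Catalina 1/16; Elena 1/4; Hugo 1/64; Lucia 1/64; Mateo 1/64; Pilar 1/16; Soledad 1/4; Valentina 1/16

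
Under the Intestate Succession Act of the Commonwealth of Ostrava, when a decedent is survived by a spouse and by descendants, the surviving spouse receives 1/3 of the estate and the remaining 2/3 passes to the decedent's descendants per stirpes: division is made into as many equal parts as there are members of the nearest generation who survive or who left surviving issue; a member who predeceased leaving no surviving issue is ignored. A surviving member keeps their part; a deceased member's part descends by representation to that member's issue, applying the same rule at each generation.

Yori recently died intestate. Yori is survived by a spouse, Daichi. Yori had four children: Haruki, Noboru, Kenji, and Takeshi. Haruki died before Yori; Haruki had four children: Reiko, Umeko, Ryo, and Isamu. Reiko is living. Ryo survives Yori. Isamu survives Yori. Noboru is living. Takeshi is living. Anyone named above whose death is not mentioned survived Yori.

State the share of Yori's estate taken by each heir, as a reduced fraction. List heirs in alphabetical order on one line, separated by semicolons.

Daichi, as surviving spouse, takes 1/3.
The remaining 2/3 passes to Yori's descendants per stirpes.
The 2/3 is divided into 4 equal shares of 1/6 among Haruki, Noboru, Kenji, Takeshi.
Haruki predeceased; the 1/6 allotted to Haruki's branch passes to Haruki's issue by representation.
The 1/6 is divided into 4 equal shares of 1/24 among Reiko, Umeko, Ryo, Isamu.
Reiko is living and takes 1/24.
Umeko is living and takes 1/24.
Ryo is living and takes 1/24.
Isamu is living and takes 1/24.
Noboru is living and takes 1/6.
Kenji is living and takes 1/6.
Takeshi is living and takes 1/6.

Daichi 1/3; Isamu 1/24; Kenji 1/6; Noboru 1/6; Reiko 1/24; Ryo 1/24; Takeshi 1/6; Umeko 1/24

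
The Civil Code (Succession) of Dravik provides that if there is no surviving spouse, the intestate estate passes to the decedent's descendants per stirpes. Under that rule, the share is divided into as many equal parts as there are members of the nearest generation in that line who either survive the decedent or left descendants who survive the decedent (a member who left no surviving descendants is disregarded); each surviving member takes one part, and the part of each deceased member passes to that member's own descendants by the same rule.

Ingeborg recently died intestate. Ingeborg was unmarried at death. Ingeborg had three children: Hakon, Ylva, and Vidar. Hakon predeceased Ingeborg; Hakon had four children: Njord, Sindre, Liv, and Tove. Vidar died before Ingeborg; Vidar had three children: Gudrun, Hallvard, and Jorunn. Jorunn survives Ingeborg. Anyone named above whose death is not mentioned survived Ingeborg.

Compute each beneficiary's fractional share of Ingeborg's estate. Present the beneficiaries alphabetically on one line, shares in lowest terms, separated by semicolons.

There is no surviving spouse, so the entire estate passes to Ingeborg's descendants per stirpes.
The estate is divided into 3 equal shares of 1/3 among Hakon, Ylva, Vidar.
Hakon predeceased; the 1/3 allotted to Hakon's branch passes to Hakon's issue by representation.
The 1/3 is divided into 4 equal shares of 1/12 among Njord, Sindre, Liv, Tove.
Njord is living and takes 1/12.
Sindre is living and takes 1/12.
Liv is living and takes 1/12.
Tove is living and takes 1/12.
Ylva is living and takes 1/3.
Vidar predeceased; the 1/3 allotted to Vidar's branch passes to Vidar's issue by representation.
The 1/3 is divided into 3 equal shares of 1/9 among Gudrun, Hallvard, Jorunn.
Gudrun is living and takes 1/9.
Hallvard is living and takes 1/9.
Jorunn is living and takes 1/9.

Gudrun 1/9; Hallvard 1/9; Jorunn 1/9; Liv 1/12; Njord 1/12; Sindre 1/12; Tove 1/12; Ylva 1/3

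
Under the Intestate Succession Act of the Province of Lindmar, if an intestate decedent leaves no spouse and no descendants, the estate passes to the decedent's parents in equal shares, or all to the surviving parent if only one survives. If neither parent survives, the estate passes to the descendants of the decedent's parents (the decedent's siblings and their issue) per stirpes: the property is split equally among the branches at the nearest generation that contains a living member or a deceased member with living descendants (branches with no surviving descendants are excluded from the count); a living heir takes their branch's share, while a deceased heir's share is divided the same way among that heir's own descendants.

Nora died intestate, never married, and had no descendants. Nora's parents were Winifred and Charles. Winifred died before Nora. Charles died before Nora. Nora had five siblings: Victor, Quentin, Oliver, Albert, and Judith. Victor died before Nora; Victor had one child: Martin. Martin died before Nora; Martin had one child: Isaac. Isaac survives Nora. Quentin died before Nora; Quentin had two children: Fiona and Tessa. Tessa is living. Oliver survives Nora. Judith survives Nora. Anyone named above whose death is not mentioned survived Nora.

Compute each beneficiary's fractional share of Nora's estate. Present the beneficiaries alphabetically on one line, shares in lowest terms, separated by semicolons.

Neither parent survives and there are no descendants, so the estate passes to Nora's siblings and their issue per stirpes.
The estate is divided into 5 equal shares of 1/5 among Victor, Quentin, Oliver, Albert, Judith.
Victor predeceased; the 1/5 allotted to Victor's branch passes to Victor's issue by representation.
Martin's line is the sole branch at this level, so the full 1/5 passes to Martin's issue by representation.
Isaac is the sole taker at this level and receives the full 1/5.
Quentin predeceased; the 1/5 allotted to Quentin's branch passes to Quentin's issue by representation.
The 1/5 is divided into 2 equal shares of 1/10 among Fiona, Tessa.
Fiona is living and takes 1/10.
Tessa is living and takes 1/10.
Oliver is living and takes 1/5.
Albert is living and takes 1/5.
Judith is living and takes 1/5.

Albert 1/5; Fiona 1/10; Isaac 1/5; Judith 1/5; Oliver 1/5; Tessa 1/10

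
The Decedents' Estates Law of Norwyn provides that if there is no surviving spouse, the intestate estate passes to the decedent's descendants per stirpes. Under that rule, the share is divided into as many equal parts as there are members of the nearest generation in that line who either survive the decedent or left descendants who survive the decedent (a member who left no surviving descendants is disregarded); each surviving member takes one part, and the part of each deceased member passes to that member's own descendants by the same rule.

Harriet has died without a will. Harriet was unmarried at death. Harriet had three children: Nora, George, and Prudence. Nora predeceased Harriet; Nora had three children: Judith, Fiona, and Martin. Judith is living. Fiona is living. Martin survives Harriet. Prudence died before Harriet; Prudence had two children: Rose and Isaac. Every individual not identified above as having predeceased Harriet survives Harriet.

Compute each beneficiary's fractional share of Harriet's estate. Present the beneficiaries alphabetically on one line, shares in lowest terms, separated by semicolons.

There is no surviving spouse, so the entire estate passes to Harriet's descendants per stirpes.
The estate is divided into 3 equal shares of 1/3 among Nora, George, Prudence.
Nora predeceased; the 1/3 allotted to Nora's branch passes to Nora's issue by representation.
The 1/3 is divided into 3 equal shares of 1/9 among Judith, Fiona, Martin.
Judith is living and takes 1/9.
Fiona is living and takes 1/9.
Martin is living and takes 1/9.
George is living and takes 1/3.
Prudence predeceased; the 1/3 allotted to Prudence's branch passes to Prudence's issue by representation.
The 1/3 is divided into 2 equal shares of 1/6 among Rose, Isaac.
Rose is living and takes 1/6.
Isaac is living and takes 1/6.

Fiona 1/9; George 1/3; Isaac 1/6; Judith 1/9; Martin 1/9; Rose 1/6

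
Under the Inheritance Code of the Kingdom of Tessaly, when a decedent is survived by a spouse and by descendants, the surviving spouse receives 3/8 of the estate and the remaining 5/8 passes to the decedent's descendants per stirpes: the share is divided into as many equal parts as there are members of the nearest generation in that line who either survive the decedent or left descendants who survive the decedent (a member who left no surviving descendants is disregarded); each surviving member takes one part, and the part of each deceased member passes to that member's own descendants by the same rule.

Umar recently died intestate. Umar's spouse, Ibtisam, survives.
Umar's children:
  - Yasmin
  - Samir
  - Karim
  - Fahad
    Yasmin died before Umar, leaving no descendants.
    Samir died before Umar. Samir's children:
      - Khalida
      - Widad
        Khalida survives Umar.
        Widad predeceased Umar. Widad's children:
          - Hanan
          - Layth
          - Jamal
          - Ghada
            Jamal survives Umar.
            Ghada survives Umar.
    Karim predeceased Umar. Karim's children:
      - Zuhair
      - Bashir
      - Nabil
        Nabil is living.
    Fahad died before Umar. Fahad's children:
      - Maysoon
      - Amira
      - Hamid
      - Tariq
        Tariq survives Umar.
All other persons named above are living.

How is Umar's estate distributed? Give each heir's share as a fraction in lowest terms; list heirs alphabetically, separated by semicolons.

Ibtisam, as surviving spouse, takes 3/8.
The remaining 5/8 passes to Umar's descendants per stirpes.
Yasmin left no surviving issue, so that branch lapses and is disregarded.
The 5/8 is divided into 3 equal shares of 5/24 among Samir, Karim, Fahad.
Samir predeceased; the 5/24 allotted to Samir's branch passes to Samir's issue by representation.
The 5/24 is divided into 2 equal shares of 5/48 among Khalida, Widad.
Khalida is living and takes 5/48.
Widad predeceased; the 5/48 allotted to Widad's branch passes to Widad's issue by representation.
The 5/48 is divided into 4 equal shares of 5/192 among Hanan, Layth, Jamal, Ghada.
Hanan is living and takes 5/192.
Layth is living and takes 5/192.
Jamal is living and takes 5/192.
Ghada is living and takes 5/192.
Karim predeceased; the 5/24 allotted to Karim's branch passes to Karim's issue by representation.
The 5/24 is divided into 3 equal shares of 5/72 among Zuhair, Bashir, Nabil.
Zuhair is living and takes 5/72.
Bashir is living and takes 5/72.
Nabil is living and takes 5/72.
Fahad predeceased; the 5/24 allotted to Fahad's branch passes to Fahad's issue by representation.
The 5/24 is divided into 4 equal shares of 5/96 among Maysoon, Amira, Hamid, Tariq.
Maysoon is living and takes 5/96.
Amira is living and takes 5/96.
Hamid is living and takes 5/96.
Tariq is living and takes 5/96.

Amira 5/96; Bashir 5/72; Ghada 5/192; Hamid 5/96; Hanan 5/192; Ibtisam 3/8; Jamal 5/192; Khalida 5/48; Layth 5/192; Maysoon 5/96; Nabil 5/72; Tariq 5/96; Zuhair 5/72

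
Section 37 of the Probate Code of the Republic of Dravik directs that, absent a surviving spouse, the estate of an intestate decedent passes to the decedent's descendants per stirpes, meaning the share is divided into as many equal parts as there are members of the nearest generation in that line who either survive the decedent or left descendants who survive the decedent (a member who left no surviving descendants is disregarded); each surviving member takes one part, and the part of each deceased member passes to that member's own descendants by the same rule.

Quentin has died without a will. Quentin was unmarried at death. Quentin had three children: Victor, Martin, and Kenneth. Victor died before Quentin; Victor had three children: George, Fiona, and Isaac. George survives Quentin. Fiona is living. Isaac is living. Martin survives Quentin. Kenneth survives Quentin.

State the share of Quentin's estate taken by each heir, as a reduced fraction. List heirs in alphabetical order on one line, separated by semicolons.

There is no surviving spouse, so the entire estate passes to Quentin's descendants per stirpes.
The estate is divided into 3 equal shares of 1/3 among Victor, Martin, Kenneth.
Victor predeceased; the 1/3 allotted to Victor's branch passes to Victor's issue by representation.
The 1/3 is divided into 3 equal shares of 1/9 among George, Fiona, Isaac.
George is living and takes 1/9.
Fiona is living and takes 1/9.
Isaac is living and takes 1/9.
Martin is living and takes 1/3.
Kenneth is living and takes 1/3.

Fiona 1/9; George 1/9; Isaac 1/9; Kenneth 1/3; Martin 1/3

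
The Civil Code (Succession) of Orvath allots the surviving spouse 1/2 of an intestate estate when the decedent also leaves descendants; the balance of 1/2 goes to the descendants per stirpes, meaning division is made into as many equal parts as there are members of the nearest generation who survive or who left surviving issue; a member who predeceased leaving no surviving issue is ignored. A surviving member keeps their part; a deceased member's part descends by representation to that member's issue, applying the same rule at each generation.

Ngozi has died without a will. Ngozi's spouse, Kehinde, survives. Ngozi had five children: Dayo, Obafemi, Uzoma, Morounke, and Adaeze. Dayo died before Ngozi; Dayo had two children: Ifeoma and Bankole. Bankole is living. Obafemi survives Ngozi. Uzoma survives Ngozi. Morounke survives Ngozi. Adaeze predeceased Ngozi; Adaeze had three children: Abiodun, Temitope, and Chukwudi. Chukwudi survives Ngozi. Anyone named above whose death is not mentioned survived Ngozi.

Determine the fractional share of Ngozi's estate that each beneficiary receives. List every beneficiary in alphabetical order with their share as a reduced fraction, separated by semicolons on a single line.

Abiodun 1/30; Bankole 1/20; Chukwudi 1/30; Ifeoma 1/20; Kehinde 1/2; Morounke 1/10; Obafemi 1/10; Temitope 1/30; Uzoma 1/10

Kehinde, as surviving spouse, takes 1/2.
The remaining 1/2 passes to Ngozi's descendants per stirpes.
The 1/2 is divided into 5 equal shares of 1/10 among Dayo, Obafemi, Uzoma, Morounke, Adaeze.
Dayo predeceased; the 1/10 allotted to Dayo's branch passes to Dayo's issue by representation.
The 1/10 is divided into 2 equal shares of 1/20 among Ifeoma, Bankole.
Ifeoma is living and takes 1/20.
Bankole is living and takes 1/20.
Obafemi is living and takes 1/10.
Uzoma is living and takes 1/10.
Morounke is living and takes 1/10.
Adaeze predeceased; the 1/10 allotted to Adaeze's branch passes to Adaeze's issue by representation.
The 1/10 is divided into 3 equal shares of 1/30 among Abiodun, Temitope, Chukwudi.
Abiodun is living and takes 1/30.
Temitope is living and takes 1/30.
Chukwudi is living and takes 1/30.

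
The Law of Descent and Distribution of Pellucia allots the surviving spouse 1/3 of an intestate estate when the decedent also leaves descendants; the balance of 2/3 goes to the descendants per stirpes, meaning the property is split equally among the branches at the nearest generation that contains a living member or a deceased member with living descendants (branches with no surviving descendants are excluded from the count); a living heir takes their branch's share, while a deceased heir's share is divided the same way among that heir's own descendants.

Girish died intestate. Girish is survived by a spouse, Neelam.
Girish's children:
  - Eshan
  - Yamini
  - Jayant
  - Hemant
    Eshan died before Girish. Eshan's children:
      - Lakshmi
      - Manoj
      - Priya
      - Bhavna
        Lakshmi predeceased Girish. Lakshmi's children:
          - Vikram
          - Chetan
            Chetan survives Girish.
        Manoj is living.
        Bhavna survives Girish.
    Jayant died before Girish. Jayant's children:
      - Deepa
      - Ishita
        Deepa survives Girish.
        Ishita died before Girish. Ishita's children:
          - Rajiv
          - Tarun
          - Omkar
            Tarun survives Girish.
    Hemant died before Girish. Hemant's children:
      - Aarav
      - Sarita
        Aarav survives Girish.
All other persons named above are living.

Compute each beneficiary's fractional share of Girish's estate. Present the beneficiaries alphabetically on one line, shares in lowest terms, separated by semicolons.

Aarav 1/12; Bhavna 1/24; Chetan 1/48; Deepa 1/12; Manoj 1/24; Neelam 1/3; Omkar 1/36; Priya 1/24; Rajiv 1/36; Sarita 1/12; Tarun 1/36; Vikram 1/48; Yamini 1/6

Neelam, as surviving spouse, takes 1/3.
The remaining 2/3 passes to Girish's descendants per stirpes.
The 2/3 is divided into 4 equal shares of 1/6 among Eshan, Yamini, Jayant, Hemant.
Eshan predeceased; the 1/6 allotted to Eshan's branch passes to Eshan's issue by representation.
The 1/6 is divided into 4 equal shares of 1/24 among Lakshmi, Manoj, Priya, Bhavna.
Lakshmi predeceased; the 1/24 allotted to Lakshmi's branch passes to Lakshmi's issue by representation.
The 1/24 is divided into 2 equal shares of 1/48 among Vikram, Chetan.
Vikram is living and takes 1/48.
Chetan is living and takes 1/48.
Manoj is living and takes 1/24.
Priya is living and takes 1/24.
Bhavna is living and takes 1/24.
Yamini is living and takes 1/6.
Jayant predeceased; the 1/6 allotted to Jayant's branch passes to Jayant's issue by representation.
The 1/6 is divided into 2 equal shares of 1/12 among Deepa, Ishita.
Deepa is living and takes 1/12.
Ishita predeceased; the 1/12 allotted to Ishita's branch passes to Ishita's issue by representation.
The 1/12 is divided into 3 equal shares of 1/36 among Rajiv, Tarun, Omkar.
Rajiv is living and takes 1/36.
Tarun is living and takes 1/36.
Omkar is living and takes 1/36.
Hemant predeceased; the 1/6 allotted to Hemant's branch passes to Hemant's issue by representation.
The 1/6 is divided into 2 equal shares of 1/12 among Aarav, Sarita.
Aarav is living and takes 1/12.
Sarita is living and takes 1/12.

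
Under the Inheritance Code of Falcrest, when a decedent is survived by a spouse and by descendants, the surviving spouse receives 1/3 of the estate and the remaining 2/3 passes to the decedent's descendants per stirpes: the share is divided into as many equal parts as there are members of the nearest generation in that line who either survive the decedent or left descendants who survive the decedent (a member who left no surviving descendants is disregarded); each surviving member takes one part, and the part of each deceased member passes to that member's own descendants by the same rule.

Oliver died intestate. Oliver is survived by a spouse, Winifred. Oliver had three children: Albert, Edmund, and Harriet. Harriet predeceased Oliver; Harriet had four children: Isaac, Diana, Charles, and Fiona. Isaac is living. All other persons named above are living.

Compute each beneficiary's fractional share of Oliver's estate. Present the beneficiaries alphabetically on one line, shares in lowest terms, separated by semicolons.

Albert 2/9; Charles 1/18; Diana 1/18; Edmund 2/9; Fiona 1/18; Isaac 1/18; Winifred 1/3

Winifred, as surviving spouse, takes 1/3.
The remaining 2/3 passes to Oliver's descendants per stirpes.
The 2/3 is divided into 3 equal shares of 2/9 among Albert, Edmund, Harriet.
Albert is living and takes 2/9.
Edmund is living and takes 2/9.
Harriet predeceased; the 2/9 allotted to Harriet's branch passes to Harriet's issue by representation.
The 2/9 is divided into 4 equal shares of 1/18 among Isaac, Diana, Charles, Fiona.
Isaac is living and takes 1/18.
Diana is living and takes 1/18.
Charles is living and takes 1/18.
Fiona is living and takes 1/18.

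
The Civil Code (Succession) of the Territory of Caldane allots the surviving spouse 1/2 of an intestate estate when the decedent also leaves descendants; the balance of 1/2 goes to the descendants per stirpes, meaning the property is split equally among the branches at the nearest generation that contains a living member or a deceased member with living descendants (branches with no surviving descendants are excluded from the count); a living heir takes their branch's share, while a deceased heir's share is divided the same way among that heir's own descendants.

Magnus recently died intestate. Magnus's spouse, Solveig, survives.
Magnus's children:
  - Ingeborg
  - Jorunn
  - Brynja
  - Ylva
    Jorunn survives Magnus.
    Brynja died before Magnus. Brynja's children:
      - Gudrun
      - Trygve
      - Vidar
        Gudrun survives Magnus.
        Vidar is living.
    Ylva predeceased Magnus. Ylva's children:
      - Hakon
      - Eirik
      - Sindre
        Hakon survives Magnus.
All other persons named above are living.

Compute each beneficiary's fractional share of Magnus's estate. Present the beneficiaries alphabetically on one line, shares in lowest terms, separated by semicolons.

Eirik 1/24; Gudrun 1/24; Hakon 1/24; Ingeborg 1/8; Jorunn 1/8; Sindre 1/24; Solveig 1/2; Trygve 1/24; Vidar 1/24

Solveig, as surviving spouse, takes 1/2.
The remaining 1/2 passes to Magnus's descendants per stirpes.
The 1/2 is divided into 4 equal shares of 1/8 among Ingeborg, Jorunn, Brynja, Ylva.
Ingeborg is living and takes 1/8.
Jorunn is living and takes 1/8.
Brynja predeceased; the 1/8 allotted to Brynja's branch passes to Brynja's issue by representation.
The 1/8 is divided into 3 equal shares of 1/24 among Gudrun, Trygve, Vidar.
Gudrun is living and takes 1/24.
Trygve is living and takes 1/24.
Vidar is living and takes 1/24.
Ylva predeceased; the 1/8 allotted to Ylva's branch passes to Ylva's issue by representation.
The 1/8 is divided into 3 equal shares of 1/24 among Hakon, Eirik, Sindre.
Hakon is living and takes 1/24.
Eirik is living and takes 1/24.
Sindre is living and takes 1/24.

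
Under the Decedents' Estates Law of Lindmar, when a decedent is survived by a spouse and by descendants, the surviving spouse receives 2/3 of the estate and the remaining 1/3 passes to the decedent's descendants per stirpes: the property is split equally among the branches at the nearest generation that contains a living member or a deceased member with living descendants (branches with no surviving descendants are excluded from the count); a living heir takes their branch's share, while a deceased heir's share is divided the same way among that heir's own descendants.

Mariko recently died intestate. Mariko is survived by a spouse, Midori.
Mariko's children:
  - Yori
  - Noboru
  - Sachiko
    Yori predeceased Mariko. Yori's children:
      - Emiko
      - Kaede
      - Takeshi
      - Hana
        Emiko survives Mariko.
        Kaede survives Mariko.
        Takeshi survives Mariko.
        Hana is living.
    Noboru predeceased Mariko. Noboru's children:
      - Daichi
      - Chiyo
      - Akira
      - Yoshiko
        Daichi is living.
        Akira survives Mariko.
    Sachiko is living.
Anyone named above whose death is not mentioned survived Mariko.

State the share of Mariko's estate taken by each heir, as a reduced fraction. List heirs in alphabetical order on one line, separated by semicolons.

Midori, as surviving spouse, takes 2/3.
The remaining 1/3 passes to Mariko's descendants per stirpes.
The 1/3 is divided into 3 equal shares of 1/9 among Yori, Noboru, Sachiko.
Yori predeceased; the 1/9 allotted to Yori's branch passes to Yori's issue by representation.
The 1/9 is divided into 4 equal shares of 1/36 among Emiko, Kaede, Takeshi, Hana.
Emiko is living and takes 1/36.
Kaede is living and takes 1/36.
Takeshi is living and takes 1/36.
Hana is living and takes 1/36.
Noboru predeceased; the 1/9 allotted to Noboru's branch passes to Noboru's issue by representation.
The 1/9 is divided into 4 equal shares of 1/36 among Daichi, Chiyo, Akira, Yoshiko.
Daichi is living and takes 1/36.
Chiyo is living and takes 1/36.
Akira is living and takes 1/36.
Yoshiko is living and takes 1/36.
Sachiko is living and takes 1/9.

Akira 1/36; Chiyo 1/36; Daichi 1/36; Emiko 1/36; Hana 1/36; Kaede 1/36; Midori 2/3; Sachiko 1/9; Takeshi 1/36; Yoshiko 1/36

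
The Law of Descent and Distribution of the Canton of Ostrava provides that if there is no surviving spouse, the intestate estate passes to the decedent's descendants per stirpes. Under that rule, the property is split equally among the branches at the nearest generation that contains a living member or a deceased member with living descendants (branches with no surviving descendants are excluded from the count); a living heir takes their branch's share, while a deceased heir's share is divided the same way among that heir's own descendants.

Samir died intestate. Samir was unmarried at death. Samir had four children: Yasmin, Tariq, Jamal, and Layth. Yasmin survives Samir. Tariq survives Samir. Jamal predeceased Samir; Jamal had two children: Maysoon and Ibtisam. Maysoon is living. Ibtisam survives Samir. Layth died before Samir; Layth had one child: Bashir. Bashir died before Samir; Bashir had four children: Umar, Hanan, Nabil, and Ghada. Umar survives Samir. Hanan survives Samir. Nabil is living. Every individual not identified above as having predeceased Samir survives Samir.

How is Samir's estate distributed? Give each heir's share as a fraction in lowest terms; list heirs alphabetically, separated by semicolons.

There is no surviving spouse, so the entire estate passes to Samir's descendants per stirpes.
The estate is divided into 4 equal shares of 1/4 among Yasmin, Tariq, Jamal, Layth.
Yasmin is living and takes 1/4.
Tariq is living and takes 1/4.
Jamal predeceased; the 1/4 allotted to Jamal's branch passes to Jamal's issue by representation.
The 1/4 is divided into 2 equal shares of 1/8 among Maysoon, Ibtisam.
Maysoon is living and takes 1/8.
Ibtisam is living and takes 1/8.
Layth predeceased; the 1/4 allotted to Layth's branch passes to Layth's issue by representation.
Bashir's line is the sole branch at this level, so the full 1/4 passes to Bashir's issue by representation.
The 1/4 is divided into 4 equal shares of 1/16 among Umar, Hanan, Nabil, Ghada.
Umar is living and takes 1/16.
Hanan is living and takes 1/16.
Nabil is living and takes 1/16.
Ghada is living and takes 1/16.

Ghada 1/16; Hanan 1/16; Ibtisam 1/8; Maysoon 1/8; Nabil 1/16; Tariq 1/4; Umar 1/16; Yasmin 1/4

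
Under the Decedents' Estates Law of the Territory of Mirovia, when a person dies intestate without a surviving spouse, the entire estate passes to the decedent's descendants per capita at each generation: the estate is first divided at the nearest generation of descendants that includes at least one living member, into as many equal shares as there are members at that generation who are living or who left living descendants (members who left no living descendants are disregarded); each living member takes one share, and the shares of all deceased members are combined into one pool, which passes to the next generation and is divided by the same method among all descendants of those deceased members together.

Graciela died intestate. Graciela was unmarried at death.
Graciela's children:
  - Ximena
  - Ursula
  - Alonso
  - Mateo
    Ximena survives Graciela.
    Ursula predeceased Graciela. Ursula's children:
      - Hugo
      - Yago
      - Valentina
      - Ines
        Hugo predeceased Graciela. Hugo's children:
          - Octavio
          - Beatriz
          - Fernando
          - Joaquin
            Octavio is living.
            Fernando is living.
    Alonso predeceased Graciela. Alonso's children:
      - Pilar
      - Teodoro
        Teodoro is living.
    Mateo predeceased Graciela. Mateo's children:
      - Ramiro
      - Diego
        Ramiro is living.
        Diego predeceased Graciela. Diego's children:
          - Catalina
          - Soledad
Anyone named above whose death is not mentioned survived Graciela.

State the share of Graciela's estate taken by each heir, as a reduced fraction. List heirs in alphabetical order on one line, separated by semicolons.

There is no surviving spouse, so the entire estate passes to Graciela's descendants per capita at each generation.
At generation 1 (Ximena, Ursula, Alonso, Mateo) there are 4 shares of (1)/4 = 1/4 each.
Living: Ximena — each takes 1/4.
Deceased: Ursula, Alonso, and Mateo. Their combined 3/4 is pooled and carried to generation 2.
At generation 2 (Hugo, Yago, Valentina, Ines, Pilar, Teodoro, Ramiro, Diego) there are 8 shares of (3/4)/8 = 3/32 each.
Living: Yago, Valentina, Ines, Pilar, Teodoro, and Ramiro — each takes 3/32.
Deceased: Hugo and Diego. Their combined 3/16 is pooled and carried to generation 3.
At generation 3 (Octavio, Beatriz, Fernando, Joaquin, Catalina, Soledad) there are 6 shares of (3/16)/6 = 1/32 each.
Living: Octavio, Beatriz, Fernando, Joaquin, Catalina, and Soledad — each takes 1/32.

Beatriz 1/32; Catalina 1/32; Fernando 1/32; Ines 3/32; Joaquin 1/32; Octavio 1/32; Pilar 3/32; Ramiro 3/32; Soledad 1/32; Teodoro 3/32; Valentina 3/32; Ximena 1/4; Yago 3/32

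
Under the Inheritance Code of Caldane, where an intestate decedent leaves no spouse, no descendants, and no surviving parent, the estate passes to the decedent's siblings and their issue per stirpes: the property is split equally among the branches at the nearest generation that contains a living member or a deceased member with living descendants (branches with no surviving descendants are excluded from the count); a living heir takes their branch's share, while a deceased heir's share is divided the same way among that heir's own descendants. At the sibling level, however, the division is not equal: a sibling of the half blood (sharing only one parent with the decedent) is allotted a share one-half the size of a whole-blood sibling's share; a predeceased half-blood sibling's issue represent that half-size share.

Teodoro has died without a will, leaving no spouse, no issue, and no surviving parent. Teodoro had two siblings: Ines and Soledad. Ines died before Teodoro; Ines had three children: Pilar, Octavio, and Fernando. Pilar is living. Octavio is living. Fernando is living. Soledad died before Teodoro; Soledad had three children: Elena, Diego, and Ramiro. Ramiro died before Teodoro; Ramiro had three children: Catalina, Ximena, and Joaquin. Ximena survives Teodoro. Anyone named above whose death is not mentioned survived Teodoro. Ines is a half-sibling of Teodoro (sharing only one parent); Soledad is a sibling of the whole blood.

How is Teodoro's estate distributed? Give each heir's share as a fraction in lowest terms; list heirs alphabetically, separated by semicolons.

Catalina 2/27; Diego 2/9; Elena 2/9; Fernando 1/9; Joaquin 2/27; Octavio 1/9; Pilar 1/9; Ximena 2/27

No spouse, descendants, or parent survives, so the estate passes to Teodoro's siblings per stirpes.
Half-blood siblings count for one-half the weight of whole-blood siblings at the initial division.
Dividing 1 in proportion to weights (total weight 3/2): Ines (weight 1/2) → 1/3; Soledad (weight 1) → 2/3.
Ines predeceased; the 1/3 allotted to Ines's branch passes to Ines's issue by representation.
The 1/3 is divided into 3 equal shares of 1/9 among Pilar, Octavio, Fernando.
Pilar is living and takes 1/9.
Octavio is living and takes 1/9.
Fernando is living and takes 1/9.
Soledad predeceased; the 2/3 allotted to Soledad's branch passes to Soledad's issue by representation.
The 2/3 is divided into 3 equal shares of 2/9 among Elena, Diego, Ramiro.
Elena is living and takes 2/9.
Diego is living and takes 2/9.
Ramiro predeceased; the 2/9 allotted to Ramiro's branch passes to Ramiro's issue by representation.
The 2/9 is divided into 3 equal shares of 2/27 among Catalina, Ximena, Joaquin.
Catalina is living and takes 2/27.
Ximena is living and takes 2/27.
Joaquin is living and takes 2/27.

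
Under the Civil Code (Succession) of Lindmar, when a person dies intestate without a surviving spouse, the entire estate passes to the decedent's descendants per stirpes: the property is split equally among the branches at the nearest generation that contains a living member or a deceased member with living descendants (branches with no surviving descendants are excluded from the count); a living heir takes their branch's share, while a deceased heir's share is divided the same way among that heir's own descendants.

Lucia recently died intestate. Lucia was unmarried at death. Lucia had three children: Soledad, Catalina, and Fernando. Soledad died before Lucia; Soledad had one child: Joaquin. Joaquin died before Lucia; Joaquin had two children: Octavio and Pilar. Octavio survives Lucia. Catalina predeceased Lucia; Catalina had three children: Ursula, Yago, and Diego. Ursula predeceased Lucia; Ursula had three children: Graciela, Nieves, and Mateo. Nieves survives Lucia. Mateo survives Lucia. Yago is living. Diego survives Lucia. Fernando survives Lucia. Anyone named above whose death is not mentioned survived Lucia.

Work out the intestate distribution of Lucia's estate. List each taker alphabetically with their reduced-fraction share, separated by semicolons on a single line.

There is no surviving spouse, so the entire estate passes to Lucia's descendants per stirpes.
The estate is divided into 3 equal shares of 1/3 among Soledad, Catalina, Fernando.
Soledad predeceased; the 1/3 allotted to Soledad's branch passes to Soledad's issue by representation.
Joaquin's line is the sole branch at this level, so the full 1/3 passes to Joaquin's issue by representation.
The 1/3 is divided into 2 equal shares of 1/6 among Octavio, Pilar.
Octavio is living and takes 1/6.
Pilar is living and takes 1/6.
Catalina predeceased; the 1/3 allotted to Catalina's branch passes to Catalina's issue by representation.
The 1/3 is divided into 3 equal shares of 1/9 among Ursula, Yago, Diego.
Ursula predeceased; the 1/9 allotted to Ursula's branch passes to Ursula's issue by representation.
The 1/9 is divided into 3 equal shares of 1/27 among Graciela, Nieves, Mateo.
Graciela is living and takes 1/27.
Nieves is living and takes 1/27.
Mateo is living and takes 1/27.
Yago is living and takes 1/9.
Diego is living and takes 1/9.
Fernando is living and takes 1/3.

Diego 1/9; Fernando 1/3; Graciela 1/27; Mateo 1/27; Nieves 1/27; Octavio 1/6; Pilar 1/6; Yago 1/9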